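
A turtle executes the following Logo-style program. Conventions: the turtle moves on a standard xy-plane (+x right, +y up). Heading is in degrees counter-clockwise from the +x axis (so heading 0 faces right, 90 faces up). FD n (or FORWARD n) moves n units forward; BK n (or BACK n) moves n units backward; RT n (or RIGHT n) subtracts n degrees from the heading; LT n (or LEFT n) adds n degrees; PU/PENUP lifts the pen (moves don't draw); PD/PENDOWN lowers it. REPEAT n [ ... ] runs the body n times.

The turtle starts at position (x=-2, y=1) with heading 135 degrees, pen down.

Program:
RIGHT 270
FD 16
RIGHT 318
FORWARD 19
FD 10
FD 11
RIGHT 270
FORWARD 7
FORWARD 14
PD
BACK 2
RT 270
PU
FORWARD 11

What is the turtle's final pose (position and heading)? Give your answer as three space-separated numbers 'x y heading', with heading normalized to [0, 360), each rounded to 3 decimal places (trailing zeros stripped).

Answer: 4.143 -40.268 87

Derivation:
Executing turtle program step by step:
Start: pos=(-2,1), heading=135, pen down
RT 270: heading 135 -> 225
FD 16: (-2,1) -> (-13.314,-10.314) [heading=225, draw]
RT 318: heading 225 -> 267
FD 19: (-13.314,-10.314) -> (-14.308,-29.288) [heading=267, draw]
FD 10: (-14.308,-29.288) -> (-14.831,-39.274) [heading=267, draw]
FD 11: (-14.831,-39.274) -> (-15.407,-50.259) [heading=267, draw]
RT 270: heading 267 -> 357
FD 7: (-15.407,-50.259) -> (-8.417,-50.625) [heading=357, draw]
FD 14: (-8.417,-50.625) -> (5.564,-51.358) [heading=357, draw]
PD: pen down
BK 2: (5.564,-51.358) -> (3.567,-51.253) [heading=357, draw]
RT 270: heading 357 -> 87
PU: pen up
FD 11: (3.567,-51.253) -> (4.143,-40.268) [heading=87, move]
Final: pos=(4.143,-40.268), heading=87, 7 segment(s) drawn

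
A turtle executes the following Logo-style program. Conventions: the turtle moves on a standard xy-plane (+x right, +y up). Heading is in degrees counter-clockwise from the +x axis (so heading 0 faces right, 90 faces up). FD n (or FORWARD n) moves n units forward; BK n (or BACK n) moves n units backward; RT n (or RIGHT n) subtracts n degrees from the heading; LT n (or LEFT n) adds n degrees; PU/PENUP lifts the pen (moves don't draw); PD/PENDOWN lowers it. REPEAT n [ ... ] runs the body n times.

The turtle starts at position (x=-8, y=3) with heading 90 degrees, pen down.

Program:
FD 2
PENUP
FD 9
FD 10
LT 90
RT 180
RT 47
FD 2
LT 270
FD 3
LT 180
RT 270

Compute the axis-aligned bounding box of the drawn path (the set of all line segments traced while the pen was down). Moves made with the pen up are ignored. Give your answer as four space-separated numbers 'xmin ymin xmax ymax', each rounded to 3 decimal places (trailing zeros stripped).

Executing turtle program step by step:
Start: pos=(-8,3), heading=90, pen down
FD 2: (-8,3) -> (-8,5) [heading=90, draw]
PU: pen up
FD 9: (-8,5) -> (-8,14) [heading=90, move]
FD 10: (-8,14) -> (-8,24) [heading=90, move]
LT 90: heading 90 -> 180
RT 180: heading 180 -> 0
RT 47: heading 0 -> 313
FD 2: (-8,24) -> (-6.636,22.537) [heading=313, move]
LT 270: heading 313 -> 223
FD 3: (-6.636,22.537) -> (-8.83,20.491) [heading=223, move]
LT 180: heading 223 -> 43
RT 270: heading 43 -> 133
Final: pos=(-8.83,20.491), heading=133, 1 segment(s) drawn

Segment endpoints: x in {-8}, y in {3, 5}
xmin=-8, ymin=3, xmax=-8, ymax=5

Answer: -8 3 -8 5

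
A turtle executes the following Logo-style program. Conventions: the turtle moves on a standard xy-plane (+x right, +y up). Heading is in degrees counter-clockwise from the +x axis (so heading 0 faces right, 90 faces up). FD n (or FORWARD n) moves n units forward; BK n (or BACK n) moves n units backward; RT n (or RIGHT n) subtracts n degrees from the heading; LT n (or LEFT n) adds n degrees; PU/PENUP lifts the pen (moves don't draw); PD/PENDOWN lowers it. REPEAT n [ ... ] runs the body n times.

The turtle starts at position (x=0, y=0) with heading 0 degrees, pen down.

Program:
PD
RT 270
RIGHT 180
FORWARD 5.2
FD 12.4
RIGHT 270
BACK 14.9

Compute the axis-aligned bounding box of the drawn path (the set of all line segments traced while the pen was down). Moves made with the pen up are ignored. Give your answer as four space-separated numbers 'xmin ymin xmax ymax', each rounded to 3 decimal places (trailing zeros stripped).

Answer: -14.9 -17.6 0 0

Derivation:
Executing turtle program step by step:
Start: pos=(0,0), heading=0, pen down
PD: pen down
RT 270: heading 0 -> 90
RT 180: heading 90 -> 270
FD 5.2: (0,0) -> (0,-5.2) [heading=270, draw]
FD 12.4: (0,-5.2) -> (0,-17.6) [heading=270, draw]
RT 270: heading 270 -> 0
BK 14.9: (0,-17.6) -> (-14.9,-17.6) [heading=0, draw]
Final: pos=(-14.9,-17.6), heading=0, 3 segment(s) drawn

Segment endpoints: x in {-14.9, 0, 0, 0}, y in {-17.6, -17.6, -5.2, 0}
xmin=-14.9, ymin=-17.6, xmax=0, ymax=0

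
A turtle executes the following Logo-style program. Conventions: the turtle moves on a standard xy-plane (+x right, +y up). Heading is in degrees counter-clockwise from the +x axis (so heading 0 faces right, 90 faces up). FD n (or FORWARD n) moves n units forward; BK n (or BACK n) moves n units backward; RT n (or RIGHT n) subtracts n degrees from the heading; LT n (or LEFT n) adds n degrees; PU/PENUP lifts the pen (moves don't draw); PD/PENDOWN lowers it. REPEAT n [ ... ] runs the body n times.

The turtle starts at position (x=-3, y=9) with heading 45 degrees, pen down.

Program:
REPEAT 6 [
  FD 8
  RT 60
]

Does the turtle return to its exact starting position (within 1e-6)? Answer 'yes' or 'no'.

Answer: yes

Derivation:
Executing turtle program step by step:
Start: pos=(-3,9), heading=45, pen down
REPEAT 6 [
  -- iteration 1/6 --
  FD 8: (-3,9) -> (2.657,14.657) [heading=45, draw]
  RT 60: heading 45 -> 345
  -- iteration 2/6 --
  FD 8: (2.657,14.657) -> (10.384,12.586) [heading=345, draw]
  RT 60: heading 345 -> 285
  -- iteration 3/6 --
  FD 8: (10.384,12.586) -> (12.455,4.859) [heading=285, draw]
  RT 60: heading 285 -> 225
  -- iteration 4/6 --
  FD 8: (12.455,4.859) -> (6.798,-0.798) [heading=225, draw]
  RT 60: heading 225 -> 165
  -- iteration 5/6 --
  FD 8: (6.798,-0.798) -> (-0.929,1.273) [heading=165, draw]
  RT 60: heading 165 -> 105
  -- iteration 6/6 --
  FD 8: (-0.929,1.273) -> (-3,9) [heading=105, draw]
  RT 60: heading 105 -> 45
]
Final: pos=(-3,9), heading=45, 6 segment(s) drawn

Start position: (-3, 9)
Final position: (-3, 9)
Distance = 0; < 1e-6 -> CLOSED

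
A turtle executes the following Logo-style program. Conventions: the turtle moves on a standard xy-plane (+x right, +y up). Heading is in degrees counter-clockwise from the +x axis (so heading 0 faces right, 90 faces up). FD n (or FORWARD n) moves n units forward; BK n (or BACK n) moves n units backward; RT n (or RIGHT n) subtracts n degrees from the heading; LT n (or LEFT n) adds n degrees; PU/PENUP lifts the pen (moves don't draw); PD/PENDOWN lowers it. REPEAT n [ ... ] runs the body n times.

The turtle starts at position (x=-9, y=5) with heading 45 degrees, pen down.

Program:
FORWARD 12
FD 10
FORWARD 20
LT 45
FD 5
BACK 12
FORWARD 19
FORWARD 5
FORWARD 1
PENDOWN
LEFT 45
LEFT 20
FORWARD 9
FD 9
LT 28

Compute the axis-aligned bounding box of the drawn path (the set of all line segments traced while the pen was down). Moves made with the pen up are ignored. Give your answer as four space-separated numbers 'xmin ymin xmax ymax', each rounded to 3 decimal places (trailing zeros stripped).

Answer: -9 5 20.698 60.306

Derivation:
Executing turtle program step by step:
Start: pos=(-9,5), heading=45, pen down
FD 12: (-9,5) -> (-0.515,13.485) [heading=45, draw]
FD 10: (-0.515,13.485) -> (6.556,20.556) [heading=45, draw]
FD 20: (6.556,20.556) -> (20.698,34.698) [heading=45, draw]
LT 45: heading 45 -> 90
FD 5: (20.698,34.698) -> (20.698,39.698) [heading=90, draw]
BK 12: (20.698,39.698) -> (20.698,27.698) [heading=90, draw]
FD 19: (20.698,27.698) -> (20.698,46.698) [heading=90, draw]
FD 5: (20.698,46.698) -> (20.698,51.698) [heading=90, draw]
FD 1: (20.698,51.698) -> (20.698,52.698) [heading=90, draw]
PD: pen down
LT 45: heading 90 -> 135
LT 20: heading 135 -> 155
FD 9: (20.698,52.698) -> (12.542,56.502) [heading=155, draw]
FD 9: (12.542,56.502) -> (4.385,60.306) [heading=155, draw]
LT 28: heading 155 -> 183
Final: pos=(4.385,60.306), heading=183, 10 segment(s) drawn

Segment endpoints: x in {-9, -0.515, 4.385, 6.556, 12.542, 20.698}, y in {5, 13.485, 20.556, 27.698, 34.698, 39.698, 46.698, 51.698, 52.698, 56.502, 60.306}
xmin=-9, ymin=5, xmax=20.698, ymax=60.306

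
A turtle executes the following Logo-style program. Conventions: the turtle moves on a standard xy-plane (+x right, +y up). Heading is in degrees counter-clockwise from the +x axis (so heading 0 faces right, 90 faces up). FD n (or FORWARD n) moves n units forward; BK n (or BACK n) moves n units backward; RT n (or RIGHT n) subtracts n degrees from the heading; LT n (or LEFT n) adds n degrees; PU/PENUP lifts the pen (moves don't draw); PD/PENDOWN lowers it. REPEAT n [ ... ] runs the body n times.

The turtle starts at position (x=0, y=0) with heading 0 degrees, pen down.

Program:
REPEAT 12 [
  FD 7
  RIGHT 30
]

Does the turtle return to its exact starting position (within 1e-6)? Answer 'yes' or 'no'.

Answer: yes

Derivation:
Executing turtle program step by step:
Start: pos=(0,0), heading=0, pen down
REPEAT 12 [
  -- iteration 1/12 --
  FD 7: (0,0) -> (7,0) [heading=0, draw]
  RT 30: heading 0 -> 330
  -- iteration 2/12 --
  FD 7: (7,0) -> (13.062,-3.5) [heading=330, draw]
  RT 30: heading 330 -> 300
  -- iteration 3/12 --
  FD 7: (13.062,-3.5) -> (16.562,-9.562) [heading=300, draw]
  RT 30: heading 300 -> 270
  -- iteration 4/12 --
  FD 7: (16.562,-9.562) -> (16.562,-16.562) [heading=270, draw]
  RT 30: heading 270 -> 240
  -- iteration 5/12 --
  FD 7: (16.562,-16.562) -> (13.062,-22.624) [heading=240, draw]
  RT 30: heading 240 -> 210
  -- iteration 6/12 --
  FD 7: (13.062,-22.624) -> (7,-26.124) [heading=210, draw]
  RT 30: heading 210 -> 180
  -- iteration 7/12 --
  FD 7: (7,-26.124) -> (0,-26.124) [heading=180, draw]
  RT 30: heading 180 -> 150
  -- iteration 8/12 --
  FD 7: (0,-26.124) -> (-6.062,-22.624) [heading=150, draw]
  RT 30: heading 150 -> 120
  -- iteration 9/12 --
  FD 7: (-6.062,-22.624) -> (-9.562,-16.562) [heading=120, draw]
  RT 30: heading 120 -> 90
  -- iteration 10/12 --
  FD 7: (-9.562,-16.562) -> (-9.562,-9.562) [heading=90, draw]
  RT 30: heading 90 -> 60
  -- iteration 11/12 --
  FD 7: (-9.562,-9.562) -> (-6.062,-3.5) [heading=60, draw]
  RT 30: heading 60 -> 30
  -- iteration 12/12 --
  FD 7: (-6.062,-3.5) -> (0,0) [heading=30, draw]
  RT 30: heading 30 -> 0
]
Final: pos=(0,0), heading=0, 12 segment(s) drawn

Start position: (0, 0)
Final position: (0, 0)
Distance = 0; < 1e-6 -> CLOSED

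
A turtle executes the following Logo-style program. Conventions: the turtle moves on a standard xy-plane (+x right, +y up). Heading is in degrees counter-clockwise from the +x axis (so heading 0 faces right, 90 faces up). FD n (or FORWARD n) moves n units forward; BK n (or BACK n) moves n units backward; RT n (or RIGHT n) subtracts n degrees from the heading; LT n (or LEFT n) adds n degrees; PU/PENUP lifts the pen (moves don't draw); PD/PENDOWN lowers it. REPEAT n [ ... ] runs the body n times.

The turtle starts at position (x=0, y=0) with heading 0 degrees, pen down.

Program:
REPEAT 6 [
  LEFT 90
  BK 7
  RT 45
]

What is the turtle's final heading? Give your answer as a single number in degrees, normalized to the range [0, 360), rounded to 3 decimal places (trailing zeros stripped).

Executing turtle program step by step:
Start: pos=(0,0), heading=0, pen down
REPEAT 6 [
  -- iteration 1/6 --
  LT 90: heading 0 -> 90
  BK 7: (0,0) -> (0,-7) [heading=90, draw]
  RT 45: heading 90 -> 45
  -- iteration 2/6 --
  LT 90: heading 45 -> 135
  BK 7: (0,-7) -> (4.95,-11.95) [heading=135, draw]
  RT 45: heading 135 -> 90
  -- iteration 3/6 --
  LT 90: heading 90 -> 180
  BK 7: (4.95,-11.95) -> (11.95,-11.95) [heading=180, draw]
  RT 45: heading 180 -> 135
  -- iteration 4/6 --
  LT 90: heading 135 -> 225
  BK 7: (11.95,-11.95) -> (16.899,-7) [heading=225, draw]
  RT 45: heading 225 -> 180
  -- iteration 5/6 --
  LT 90: heading 180 -> 270
  BK 7: (16.899,-7) -> (16.899,0) [heading=270, draw]
  RT 45: heading 270 -> 225
  -- iteration 6/6 --
  LT 90: heading 225 -> 315
  BK 7: (16.899,0) -> (11.95,4.95) [heading=315, draw]
  RT 45: heading 315 -> 270
]
Final: pos=(11.95,4.95), heading=270, 6 segment(s) drawn

Answer: 270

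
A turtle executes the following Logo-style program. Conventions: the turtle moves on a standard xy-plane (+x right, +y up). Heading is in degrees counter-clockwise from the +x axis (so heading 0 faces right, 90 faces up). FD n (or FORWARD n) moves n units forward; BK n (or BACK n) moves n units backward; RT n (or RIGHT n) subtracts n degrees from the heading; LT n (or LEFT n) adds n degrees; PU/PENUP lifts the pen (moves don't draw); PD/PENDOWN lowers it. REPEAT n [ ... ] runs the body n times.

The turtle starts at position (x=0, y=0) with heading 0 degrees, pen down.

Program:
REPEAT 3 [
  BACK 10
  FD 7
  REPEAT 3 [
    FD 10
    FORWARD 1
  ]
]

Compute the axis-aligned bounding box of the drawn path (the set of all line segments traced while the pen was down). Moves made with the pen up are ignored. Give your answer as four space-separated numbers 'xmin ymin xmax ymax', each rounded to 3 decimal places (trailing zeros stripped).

Executing turtle program step by step:
Start: pos=(0,0), heading=0, pen down
REPEAT 3 [
  -- iteration 1/3 --
  BK 10: (0,0) -> (-10,0) [heading=0, draw]
  FD 7: (-10,0) -> (-3,0) [heading=0, draw]
  REPEAT 3 [
    -- iteration 1/3 --
    FD 10: (-3,0) -> (7,0) [heading=0, draw]
    FD 1: (7,0) -> (8,0) [heading=0, draw]
    -- iteration 2/3 --
    FD 10: (8,0) -> (18,0) [heading=0, draw]
    FD 1: (18,0) -> (19,0) [heading=0, draw]
    -- iteration 3/3 --
    FD 10: (19,0) -> (29,0) [heading=0, draw]
    FD 1: (29,0) -> (30,0) [heading=0, draw]
  ]
  -- iteration 2/3 --
  BK 10: (30,0) -> (20,0) [heading=0, draw]
  FD 7: (20,0) -> (27,0) [heading=0, draw]
  REPEAT 3 [
    -- iteration 1/3 --
    FD 10: (27,0) -> (37,0) [heading=0, draw]
    FD 1: (37,0) -> (38,0) [heading=0, draw]
    -- iteration 2/3 --
    FD 10: (38,0) -> (48,0) [heading=0, draw]
    FD 1: (48,0) -> (49,0) [heading=0, draw]
    -- iteration 3/3 --
    FD 10: (49,0) -> (59,0) [heading=0, draw]
    FD 1: (59,0) -> (60,0) [heading=0, draw]
  ]
  -- iteration 3/3 --
  BK 10: (60,0) -> (50,0) [heading=0, draw]
  FD 7: (50,0) -> (57,0) [heading=0, draw]
  REPEAT 3 [
    -- iteration 1/3 --
    FD 10: (57,0) -> (67,0) [heading=0, draw]
    FD 1: (67,0) -> (68,0) [heading=0, draw]
    -- iteration 2/3 --
    FD 10: (68,0) -> (78,0) [heading=0, draw]
    FD 1: (78,0) -> (79,0) [heading=0, draw]
    -- iteration 3/3 --
    FD 10: (79,0) -> (89,0) [heading=0, draw]
    FD 1: (89,0) -> (90,0) [heading=0, draw]
  ]
]
Final: pos=(90,0), heading=0, 24 segment(s) drawn

Segment endpoints: x in {-10, -3, 0, 7, 8, 18, 19, 20, 27, 29, 30, 37, 38, 48, 49, 50, 57, 59, 60, 67, 68, 78, 79, 89, 90}, y in {0}
xmin=-10, ymin=0, xmax=90, ymax=0

Answer: -10 0 90 0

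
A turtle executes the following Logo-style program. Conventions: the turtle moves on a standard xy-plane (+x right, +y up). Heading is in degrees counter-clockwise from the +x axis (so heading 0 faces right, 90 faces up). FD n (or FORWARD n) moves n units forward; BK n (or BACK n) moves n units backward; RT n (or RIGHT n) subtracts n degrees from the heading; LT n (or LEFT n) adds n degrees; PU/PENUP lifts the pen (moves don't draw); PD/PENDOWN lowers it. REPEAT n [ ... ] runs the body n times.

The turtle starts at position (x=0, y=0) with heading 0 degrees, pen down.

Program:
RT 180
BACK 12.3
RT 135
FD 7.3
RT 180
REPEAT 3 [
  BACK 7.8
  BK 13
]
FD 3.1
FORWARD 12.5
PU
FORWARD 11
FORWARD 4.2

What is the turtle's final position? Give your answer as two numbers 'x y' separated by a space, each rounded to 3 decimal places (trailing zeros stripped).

Executing turtle program step by step:
Start: pos=(0,0), heading=0, pen down
RT 180: heading 0 -> 180
BK 12.3: (0,0) -> (12.3,0) [heading=180, draw]
RT 135: heading 180 -> 45
FD 7.3: (12.3,0) -> (17.462,5.162) [heading=45, draw]
RT 180: heading 45 -> 225
REPEAT 3 [
  -- iteration 1/3 --
  BK 7.8: (17.462,5.162) -> (22.977,10.677) [heading=225, draw]
  BK 13: (22.977,10.677) -> (32.17,19.87) [heading=225, draw]
  -- iteration 2/3 --
  BK 7.8: (32.17,19.87) -> (37.685,25.385) [heading=225, draw]
  BK 13: (37.685,25.385) -> (46.878,34.578) [heading=225, draw]
  -- iteration 3/3 --
  BK 7.8: (46.878,34.578) -> (52.393,40.093) [heading=225, draw]
  BK 13: (52.393,40.093) -> (61.585,49.285) [heading=225, draw]
]
FD 3.1: (61.585,49.285) -> (59.393,47.093) [heading=225, draw]
FD 12.5: (59.393,47.093) -> (50.554,38.254) [heading=225, draw]
PU: pen up
FD 11: (50.554,38.254) -> (42.776,30.476) [heading=225, move]
FD 4.2: (42.776,30.476) -> (39.806,27.506) [heading=225, move]
Final: pos=(39.806,27.506), heading=225, 10 segment(s) drawn

Answer: 39.806 27.506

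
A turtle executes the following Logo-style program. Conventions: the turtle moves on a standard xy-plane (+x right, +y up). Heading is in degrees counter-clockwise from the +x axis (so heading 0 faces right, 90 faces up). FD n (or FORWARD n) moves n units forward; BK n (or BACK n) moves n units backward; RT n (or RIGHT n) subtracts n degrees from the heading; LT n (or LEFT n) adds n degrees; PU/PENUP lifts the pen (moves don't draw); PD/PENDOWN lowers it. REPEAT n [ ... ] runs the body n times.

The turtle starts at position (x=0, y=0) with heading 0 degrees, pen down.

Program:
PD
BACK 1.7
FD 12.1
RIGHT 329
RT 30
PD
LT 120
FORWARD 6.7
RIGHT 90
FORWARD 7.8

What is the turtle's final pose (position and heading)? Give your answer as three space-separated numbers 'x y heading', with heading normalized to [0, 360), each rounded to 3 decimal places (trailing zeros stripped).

Answer: 13.635 9.76 31

Derivation:
Executing turtle program step by step:
Start: pos=(0,0), heading=0, pen down
PD: pen down
BK 1.7: (0,0) -> (-1.7,0) [heading=0, draw]
FD 12.1: (-1.7,0) -> (10.4,0) [heading=0, draw]
RT 329: heading 0 -> 31
RT 30: heading 31 -> 1
PD: pen down
LT 120: heading 1 -> 121
FD 6.7: (10.4,0) -> (6.949,5.743) [heading=121, draw]
RT 90: heading 121 -> 31
FD 7.8: (6.949,5.743) -> (13.635,9.76) [heading=31, draw]
Final: pos=(13.635,9.76), heading=31, 4 segment(s) drawn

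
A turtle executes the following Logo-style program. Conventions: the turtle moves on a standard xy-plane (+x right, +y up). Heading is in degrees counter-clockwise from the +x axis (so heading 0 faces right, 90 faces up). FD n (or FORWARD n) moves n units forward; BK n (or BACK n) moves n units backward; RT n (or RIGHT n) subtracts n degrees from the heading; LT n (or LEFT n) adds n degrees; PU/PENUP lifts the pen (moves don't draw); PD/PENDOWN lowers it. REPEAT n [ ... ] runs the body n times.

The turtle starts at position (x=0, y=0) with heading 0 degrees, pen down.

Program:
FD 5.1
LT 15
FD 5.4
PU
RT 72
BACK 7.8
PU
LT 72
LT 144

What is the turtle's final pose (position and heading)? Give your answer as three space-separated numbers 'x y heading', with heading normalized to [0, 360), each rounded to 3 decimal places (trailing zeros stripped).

Answer: 6.068 7.939 159

Derivation:
Executing turtle program step by step:
Start: pos=(0,0), heading=0, pen down
FD 5.1: (0,0) -> (5.1,0) [heading=0, draw]
LT 15: heading 0 -> 15
FD 5.4: (5.1,0) -> (10.316,1.398) [heading=15, draw]
PU: pen up
RT 72: heading 15 -> 303
BK 7.8: (10.316,1.398) -> (6.068,7.939) [heading=303, move]
PU: pen up
LT 72: heading 303 -> 15
LT 144: heading 15 -> 159
Final: pos=(6.068,7.939), heading=159, 2 segment(s) drawn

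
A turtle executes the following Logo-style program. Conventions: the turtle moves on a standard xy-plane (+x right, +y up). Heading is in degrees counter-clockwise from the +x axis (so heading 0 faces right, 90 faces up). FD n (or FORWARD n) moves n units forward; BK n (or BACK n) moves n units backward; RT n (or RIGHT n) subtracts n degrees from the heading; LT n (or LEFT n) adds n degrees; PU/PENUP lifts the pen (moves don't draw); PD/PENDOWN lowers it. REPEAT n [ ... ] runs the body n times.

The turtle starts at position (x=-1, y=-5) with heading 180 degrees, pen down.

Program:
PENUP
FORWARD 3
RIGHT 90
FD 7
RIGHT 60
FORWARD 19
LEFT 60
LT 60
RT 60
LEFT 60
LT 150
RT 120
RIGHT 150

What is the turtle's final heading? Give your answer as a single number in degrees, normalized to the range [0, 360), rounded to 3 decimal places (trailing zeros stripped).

Executing turtle program step by step:
Start: pos=(-1,-5), heading=180, pen down
PU: pen up
FD 3: (-1,-5) -> (-4,-5) [heading=180, move]
RT 90: heading 180 -> 90
FD 7: (-4,-5) -> (-4,2) [heading=90, move]
RT 60: heading 90 -> 30
FD 19: (-4,2) -> (12.454,11.5) [heading=30, move]
LT 60: heading 30 -> 90
LT 60: heading 90 -> 150
RT 60: heading 150 -> 90
LT 60: heading 90 -> 150
LT 150: heading 150 -> 300
RT 120: heading 300 -> 180
RT 150: heading 180 -> 30
Final: pos=(12.454,11.5), heading=30, 0 segment(s) drawn

Answer: 30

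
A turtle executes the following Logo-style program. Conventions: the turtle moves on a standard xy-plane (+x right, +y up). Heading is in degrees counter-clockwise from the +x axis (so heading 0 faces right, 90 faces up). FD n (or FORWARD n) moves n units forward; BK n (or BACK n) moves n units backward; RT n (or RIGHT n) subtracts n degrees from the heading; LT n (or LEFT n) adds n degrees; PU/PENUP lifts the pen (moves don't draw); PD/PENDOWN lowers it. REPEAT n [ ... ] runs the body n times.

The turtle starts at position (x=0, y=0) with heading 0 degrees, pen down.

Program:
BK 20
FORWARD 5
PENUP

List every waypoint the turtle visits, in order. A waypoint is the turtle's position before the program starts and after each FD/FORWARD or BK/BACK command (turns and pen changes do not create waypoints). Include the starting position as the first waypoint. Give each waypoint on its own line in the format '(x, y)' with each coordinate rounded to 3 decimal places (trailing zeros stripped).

Answer: (0, 0)
(-20, 0)
(-15, 0)

Derivation:
Executing turtle program step by step:
Start: pos=(0,0), heading=0, pen down
BK 20: (0,0) -> (-20,0) [heading=0, draw]
FD 5: (-20,0) -> (-15,0) [heading=0, draw]
PU: pen up
Final: pos=(-15,0), heading=0, 2 segment(s) drawn
Waypoints (3 total):
(0, 0)
(-20, 0)
(-15, 0)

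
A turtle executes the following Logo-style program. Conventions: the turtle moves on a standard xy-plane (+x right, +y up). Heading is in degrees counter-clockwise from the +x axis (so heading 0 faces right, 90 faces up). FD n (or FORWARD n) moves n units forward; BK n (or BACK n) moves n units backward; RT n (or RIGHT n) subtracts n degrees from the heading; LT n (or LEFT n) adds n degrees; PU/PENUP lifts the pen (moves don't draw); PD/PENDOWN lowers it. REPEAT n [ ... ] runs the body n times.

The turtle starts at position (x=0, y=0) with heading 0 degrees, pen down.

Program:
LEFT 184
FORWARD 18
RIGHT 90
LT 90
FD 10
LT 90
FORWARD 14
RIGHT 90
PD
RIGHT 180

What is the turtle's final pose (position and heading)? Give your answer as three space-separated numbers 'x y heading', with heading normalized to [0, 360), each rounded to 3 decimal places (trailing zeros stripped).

Answer: -26.955 -15.919 4

Derivation:
Executing turtle program step by step:
Start: pos=(0,0), heading=0, pen down
LT 184: heading 0 -> 184
FD 18: (0,0) -> (-17.956,-1.256) [heading=184, draw]
RT 90: heading 184 -> 94
LT 90: heading 94 -> 184
FD 10: (-17.956,-1.256) -> (-27.932,-1.953) [heading=184, draw]
LT 90: heading 184 -> 274
FD 14: (-27.932,-1.953) -> (-26.955,-15.919) [heading=274, draw]
RT 90: heading 274 -> 184
PD: pen down
RT 180: heading 184 -> 4
Final: pos=(-26.955,-15.919), heading=4, 3 segment(s) drawn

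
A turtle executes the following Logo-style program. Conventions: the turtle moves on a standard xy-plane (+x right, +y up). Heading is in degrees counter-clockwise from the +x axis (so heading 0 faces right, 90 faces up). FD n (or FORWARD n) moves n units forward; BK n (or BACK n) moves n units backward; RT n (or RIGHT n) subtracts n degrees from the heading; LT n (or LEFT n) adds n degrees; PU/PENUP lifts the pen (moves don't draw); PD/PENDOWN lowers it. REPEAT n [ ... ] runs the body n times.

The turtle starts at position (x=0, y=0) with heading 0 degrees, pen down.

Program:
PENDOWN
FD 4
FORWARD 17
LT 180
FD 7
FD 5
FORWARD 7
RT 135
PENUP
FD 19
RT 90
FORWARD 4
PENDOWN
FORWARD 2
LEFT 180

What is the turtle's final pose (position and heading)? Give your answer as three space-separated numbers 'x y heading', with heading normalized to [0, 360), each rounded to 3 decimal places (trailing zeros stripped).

Executing turtle program step by step:
Start: pos=(0,0), heading=0, pen down
PD: pen down
FD 4: (0,0) -> (4,0) [heading=0, draw]
FD 17: (4,0) -> (21,0) [heading=0, draw]
LT 180: heading 0 -> 180
FD 7: (21,0) -> (14,0) [heading=180, draw]
FD 5: (14,0) -> (9,0) [heading=180, draw]
FD 7: (9,0) -> (2,0) [heading=180, draw]
RT 135: heading 180 -> 45
PU: pen up
FD 19: (2,0) -> (15.435,13.435) [heading=45, move]
RT 90: heading 45 -> 315
FD 4: (15.435,13.435) -> (18.263,10.607) [heading=315, move]
PD: pen down
FD 2: (18.263,10.607) -> (19.678,9.192) [heading=315, draw]
LT 180: heading 315 -> 135
Final: pos=(19.678,9.192), heading=135, 6 segment(s) drawn

Answer: 19.678 9.192 135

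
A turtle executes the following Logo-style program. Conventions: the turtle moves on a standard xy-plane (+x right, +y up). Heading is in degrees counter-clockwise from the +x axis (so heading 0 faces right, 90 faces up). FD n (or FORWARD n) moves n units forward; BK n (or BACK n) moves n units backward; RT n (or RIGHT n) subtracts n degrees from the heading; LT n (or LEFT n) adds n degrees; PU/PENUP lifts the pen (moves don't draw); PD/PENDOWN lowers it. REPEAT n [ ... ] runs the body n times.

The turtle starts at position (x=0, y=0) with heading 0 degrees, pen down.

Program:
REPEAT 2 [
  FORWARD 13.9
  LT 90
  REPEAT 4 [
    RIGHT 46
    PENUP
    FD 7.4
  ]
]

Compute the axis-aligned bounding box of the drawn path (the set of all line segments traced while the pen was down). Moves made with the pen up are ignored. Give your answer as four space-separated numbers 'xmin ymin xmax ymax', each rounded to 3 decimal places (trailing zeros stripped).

Answer: 0 0 13.9 0

Derivation:
Executing turtle program step by step:
Start: pos=(0,0), heading=0, pen down
REPEAT 2 [
  -- iteration 1/2 --
  FD 13.9: (0,0) -> (13.9,0) [heading=0, draw]
  LT 90: heading 0 -> 90
  REPEAT 4 [
    -- iteration 1/4 --
    RT 46: heading 90 -> 44
    PU: pen up
    FD 7.4: (13.9,0) -> (19.223,5.14) [heading=44, move]
    -- iteration 2/4 --
    RT 46: heading 44 -> 358
    PU: pen up
    FD 7.4: (19.223,5.14) -> (26.619,4.882) [heading=358, move]
    -- iteration 3/4 --
    RT 46: heading 358 -> 312
    PU: pen up
    FD 7.4: (26.619,4.882) -> (31.57,-0.617) [heading=312, move]
    -- iteration 4/4 --
    RT 46: heading 312 -> 266
    PU: pen up
    FD 7.4: (31.57,-0.617) -> (31.054,-7.999) [heading=266, move]
  ]
  -- iteration 2/2 --
  FD 13.9: (31.054,-7.999) -> (30.084,-21.865) [heading=266, move]
  LT 90: heading 266 -> 356
  REPEAT 4 [
    -- iteration 1/4 --
    RT 46: heading 356 -> 310
    PU: pen up
    FD 7.4: (30.084,-21.865) -> (34.841,-27.534) [heading=310, move]
    -- iteration 2/4 --
    RT 46: heading 310 -> 264
    PU: pen up
    FD 7.4: (34.841,-27.534) -> (34.067,-34.893) [heading=264, move]
    -- iteration 3/4 --
    RT 46: heading 264 -> 218
    PU: pen up
    FD 7.4: (34.067,-34.893) -> (28.236,-39.449) [heading=218, move]
    -- iteration 4/4 --
    RT 46: heading 218 -> 172
    PU: pen up
    FD 7.4: (28.236,-39.449) -> (20.908,-38.419) [heading=172, move]
  ]
]
Final: pos=(20.908,-38.419), heading=172, 1 segment(s) drawn

Segment endpoints: x in {0, 13.9}, y in {0}
xmin=0, ymin=0, xmax=13.9, ymax=0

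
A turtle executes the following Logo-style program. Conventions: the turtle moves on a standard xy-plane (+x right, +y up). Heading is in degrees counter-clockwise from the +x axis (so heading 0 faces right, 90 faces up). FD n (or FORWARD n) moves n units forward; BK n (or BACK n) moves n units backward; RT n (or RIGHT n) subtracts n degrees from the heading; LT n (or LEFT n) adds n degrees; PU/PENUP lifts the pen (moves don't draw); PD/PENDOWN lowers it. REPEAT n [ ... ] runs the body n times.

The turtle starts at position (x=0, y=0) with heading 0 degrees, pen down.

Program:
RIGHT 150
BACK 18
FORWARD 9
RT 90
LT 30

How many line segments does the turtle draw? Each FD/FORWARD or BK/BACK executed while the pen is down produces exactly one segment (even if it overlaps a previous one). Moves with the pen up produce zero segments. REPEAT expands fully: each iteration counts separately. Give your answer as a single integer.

Answer: 2

Derivation:
Executing turtle program step by step:
Start: pos=(0,0), heading=0, pen down
RT 150: heading 0 -> 210
BK 18: (0,0) -> (15.588,9) [heading=210, draw]
FD 9: (15.588,9) -> (7.794,4.5) [heading=210, draw]
RT 90: heading 210 -> 120
LT 30: heading 120 -> 150
Final: pos=(7.794,4.5), heading=150, 2 segment(s) drawn
Segments drawn: 2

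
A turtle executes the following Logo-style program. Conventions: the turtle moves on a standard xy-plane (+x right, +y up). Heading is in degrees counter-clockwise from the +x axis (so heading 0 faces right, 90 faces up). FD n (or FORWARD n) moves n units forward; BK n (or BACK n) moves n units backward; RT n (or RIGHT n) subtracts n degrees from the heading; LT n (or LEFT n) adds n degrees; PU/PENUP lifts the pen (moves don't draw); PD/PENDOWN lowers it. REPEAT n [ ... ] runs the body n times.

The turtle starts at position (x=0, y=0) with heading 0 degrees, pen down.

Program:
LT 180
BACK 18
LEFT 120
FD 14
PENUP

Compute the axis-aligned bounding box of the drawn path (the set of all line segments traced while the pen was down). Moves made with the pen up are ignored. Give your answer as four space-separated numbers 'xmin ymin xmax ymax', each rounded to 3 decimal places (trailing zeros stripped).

Executing turtle program step by step:
Start: pos=(0,0), heading=0, pen down
LT 180: heading 0 -> 180
BK 18: (0,0) -> (18,0) [heading=180, draw]
LT 120: heading 180 -> 300
FD 14: (18,0) -> (25,-12.124) [heading=300, draw]
PU: pen up
Final: pos=(25,-12.124), heading=300, 2 segment(s) drawn

Segment endpoints: x in {0, 18, 25}, y in {-12.124, 0, 0}
xmin=0, ymin=-12.124, xmax=25, ymax=0

Answer: 0 -12.124 25 0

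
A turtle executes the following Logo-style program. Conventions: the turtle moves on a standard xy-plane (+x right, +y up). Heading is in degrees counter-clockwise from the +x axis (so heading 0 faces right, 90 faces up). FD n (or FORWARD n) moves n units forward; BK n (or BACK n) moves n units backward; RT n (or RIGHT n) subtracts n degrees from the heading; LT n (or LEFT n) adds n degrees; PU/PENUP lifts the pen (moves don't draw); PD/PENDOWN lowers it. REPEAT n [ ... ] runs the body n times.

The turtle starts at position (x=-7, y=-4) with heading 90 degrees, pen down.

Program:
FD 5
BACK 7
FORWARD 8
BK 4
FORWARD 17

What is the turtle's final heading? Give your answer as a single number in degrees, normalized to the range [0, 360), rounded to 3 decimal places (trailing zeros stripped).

Executing turtle program step by step:
Start: pos=(-7,-4), heading=90, pen down
FD 5: (-7,-4) -> (-7,1) [heading=90, draw]
BK 7: (-7,1) -> (-7,-6) [heading=90, draw]
FD 8: (-7,-6) -> (-7,2) [heading=90, draw]
BK 4: (-7,2) -> (-7,-2) [heading=90, draw]
FD 17: (-7,-2) -> (-7,15) [heading=90, draw]
Final: pos=(-7,15), heading=90, 5 segment(s) drawn

Answer: 90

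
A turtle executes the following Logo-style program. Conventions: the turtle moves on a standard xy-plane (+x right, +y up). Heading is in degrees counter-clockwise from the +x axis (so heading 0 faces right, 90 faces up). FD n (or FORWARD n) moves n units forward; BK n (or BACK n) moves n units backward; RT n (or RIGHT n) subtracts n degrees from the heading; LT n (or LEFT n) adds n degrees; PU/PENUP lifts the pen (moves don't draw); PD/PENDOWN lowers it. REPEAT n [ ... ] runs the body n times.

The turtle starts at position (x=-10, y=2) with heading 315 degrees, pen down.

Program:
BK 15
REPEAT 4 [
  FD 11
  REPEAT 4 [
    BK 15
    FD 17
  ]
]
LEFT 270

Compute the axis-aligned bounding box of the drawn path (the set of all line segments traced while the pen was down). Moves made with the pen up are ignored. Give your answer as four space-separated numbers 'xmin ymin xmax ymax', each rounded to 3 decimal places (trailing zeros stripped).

Answer: -23.435 -41.134 33.134 15.435

Derivation:
Executing turtle program step by step:
Start: pos=(-10,2), heading=315, pen down
BK 15: (-10,2) -> (-20.607,12.607) [heading=315, draw]
REPEAT 4 [
  -- iteration 1/4 --
  FD 11: (-20.607,12.607) -> (-12.828,4.828) [heading=315, draw]
  REPEAT 4 [
    -- iteration 1/4 --
    BK 15: (-12.828,4.828) -> (-23.435,15.435) [heading=315, draw]
    FD 17: (-23.435,15.435) -> (-11.414,3.414) [heading=315, draw]
    -- iteration 2/4 --
    BK 15: (-11.414,3.414) -> (-22.021,14.021) [heading=315, draw]
    FD 17: (-22.021,14.021) -> (-10,2) [heading=315, draw]
    -- iteration 3/4 --
    BK 15: (-10,2) -> (-20.607,12.607) [heading=315, draw]
    FD 17: (-20.607,12.607) -> (-8.586,0.586) [heading=315, draw]
    -- iteration 4/4 --
    BK 15: (-8.586,0.586) -> (-19.192,11.192) [heading=315, draw]
    FD 17: (-19.192,11.192) -> (-7.172,-0.828) [heading=315, draw]
  ]
  -- iteration 2/4 --
  FD 11: (-7.172,-0.828) -> (0.607,-8.607) [heading=315, draw]
  REPEAT 4 [
    -- iteration 1/4 --
    BK 15: (0.607,-8.607) -> (-10,2) [heading=315, draw]
    FD 17: (-10,2) -> (2.021,-10.021) [heading=315, draw]
    -- iteration 2/4 --
    BK 15: (2.021,-10.021) -> (-8.586,0.586) [heading=315, draw]
    FD 17: (-8.586,0.586) -> (3.435,-11.435) [heading=315, draw]
    -- iteration 3/4 --
    BK 15: (3.435,-11.435) -> (-7.172,-0.828) [heading=315, draw]
    FD 17: (-7.172,-0.828) -> (4.849,-12.849) [heading=315, draw]
    -- iteration 4/4 --
    BK 15: (4.849,-12.849) -> (-5.757,-2.243) [heading=315, draw]
    FD 17: (-5.757,-2.243) -> (6.263,-14.263) [heading=315, draw]
  ]
  -- iteration 3/4 --
  FD 11: (6.263,-14.263) -> (14.042,-22.042) [heading=315, draw]
  REPEAT 4 [
    -- iteration 1/4 --
    BK 15: (14.042,-22.042) -> (3.435,-11.435) [heading=315, draw]
    FD 17: (3.435,-11.435) -> (15.456,-23.456) [heading=315, draw]
    -- iteration 2/4 --
    BK 15: (15.456,-23.456) -> (4.849,-12.849) [heading=315, draw]
    FD 17: (4.849,-12.849) -> (16.87,-24.87) [heading=315, draw]
    -- iteration 3/4 --
    BK 15: (16.87,-24.87) -> (6.263,-14.263) [heading=315, draw]
    FD 17: (6.263,-14.263) -> (18.284,-26.284) [heading=315, draw]
    -- iteration 4/4 --
    BK 15: (18.284,-26.284) -> (7.678,-15.678) [heading=315, draw]
    FD 17: (7.678,-15.678) -> (19.698,-27.698) [heading=315, draw]
  ]
  -- iteration 4/4 --
  FD 11: (19.698,-27.698) -> (27.477,-35.477) [heading=315, draw]
  REPEAT 4 [
    -- iteration 1/4 --
    BK 15: (27.477,-35.477) -> (16.87,-24.87) [heading=315, draw]
    FD 17: (16.87,-24.87) -> (28.891,-36.891) [heading=315, draw]
    -- iteration 2/4 --
    BK 15: (28.891,-36.891) -> (18.284,-26.284) [heading=315, draw]
    FD 17: (18.284,-26.284) -> (30.305,-38.305) [heading=315, draw]
    -- iteration 3/4 --
    BK 15: (30.305,-38.305) -> (19.698,-27.698) [heading=315, draw]
    FD 17: (19.698,-27.698) -> (31.719,-39.719) [heading=315, draw]
    -- iteration 4/4 --
    BK 15: (31.719,-39.719) -> (21.113,-29.113) [heading=315, draw]
    FD 17: (21.113,-29.113) -> (33.134,-41.134) [heading=315, draw]
  ]
]
LT 270: heading 315 -> 225
Final: pos=(33.134,-41.134), heading=225, 37 segment(s) drawn

Segment endpoints: x in {-23.435, -22.021, -20.607, -20.607, -19.192, -12.828, -11.414, -10, -10, -10, -8.586, -8.586, -7.172, -7.172, -5.757, 0.607, 2.021, 3.435, 3.435, 4.849, 4.849, 6.263, 6.263, 7.678, 14.042, 15.456, 16.87, 16.87, 18.284, 18.284, 19.698, 19.698, 21.113, 27.477, 28.891, 30.305, 31.719, 33.134}, y in {-41.134, -39.719, -38.305, -36.891, -35.477, -29.113, -27.698, -27.698, -26.284, -26.284, -24.87, -23.456, -22.042, -15.678, -14.263, -14.263, -12.849, -12.849, -11.435, -11.435, -10.021, -8.607, -2.243, -0.828, 0.586, 2, 2, 3.414, 4.828, 11.192, 12.607, 12.607, 14.021, 15.435}
xmin=-23.435, ymin=-41.134, xmax=33.134, ymax=15.435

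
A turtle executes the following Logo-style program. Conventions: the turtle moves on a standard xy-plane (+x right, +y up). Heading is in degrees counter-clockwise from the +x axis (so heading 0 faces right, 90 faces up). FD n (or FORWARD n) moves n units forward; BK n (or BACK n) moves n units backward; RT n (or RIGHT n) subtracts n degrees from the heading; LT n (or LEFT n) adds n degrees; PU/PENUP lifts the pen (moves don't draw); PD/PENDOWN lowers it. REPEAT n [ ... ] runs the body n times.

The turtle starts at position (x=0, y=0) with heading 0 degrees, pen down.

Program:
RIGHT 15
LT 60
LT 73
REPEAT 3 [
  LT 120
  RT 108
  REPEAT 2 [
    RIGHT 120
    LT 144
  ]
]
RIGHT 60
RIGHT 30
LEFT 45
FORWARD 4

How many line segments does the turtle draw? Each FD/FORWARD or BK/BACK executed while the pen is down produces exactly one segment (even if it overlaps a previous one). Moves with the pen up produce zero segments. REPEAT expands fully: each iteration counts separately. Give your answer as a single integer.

Answer: 1

Derivation:
Executing turtle program step by step:
Start: pos=(0,0), heading=0, pen down
RT 15: heading 0 -> 345
LT 60: heading 345 -> 45
LT 73: heading 45 -> 118
REPEAT 3 [
  -- iteration 1/3 --
  LT 120: heading 118 -> 238
  RT 108: heading 238 -> 130
  REPEAT 2 [
    -- iteration 1/2 --
    RT 120: heading 130 -> 10
    LT 144: heading 10 -> 154
    -- iteration 2/2 --
    RT 120: heading 154 -> 34
    LT 144: heading 34 -> 178
  ]
  -- iteration 2/3 --
  LT 120: heading 178 -> 298
  RT 108: heading 298 -> 190
  REPEAT 2 [
    -- iteration 1/2 --
    RT 120: heading 190 -> 70
    LT 144: heading 70 -> 214
    -- iteration 2/2 --
    RT 120: heading 214 -> 94
    LT 144: heading 94 -> 238
  ]
  -- iteration 3/3 --
  LT 120: heading 238 -> 358
  RT 108: heading 358 -> 250
  REPEAT 2 [
    -- iteration 1/2 --
    RT 120: heading 250 -> 130
    LT 144: heading 130 -> 274
    -- iteration 2/2 --
    RT 120: heading 274 -> 154
    LT 144: heading 154 -> 298
  ]
]
RT 60: heading 298 -> 238
RT 30: heading 238 -> 208
LT 45: heading 208 -> 253
FD 4: (0,0) -> (-1.169,-3.825) [heading=253, draw]
Final: pos=(-1.169,-3.825), heading=253, 1 segment(s) drawn
Segments drawn: 1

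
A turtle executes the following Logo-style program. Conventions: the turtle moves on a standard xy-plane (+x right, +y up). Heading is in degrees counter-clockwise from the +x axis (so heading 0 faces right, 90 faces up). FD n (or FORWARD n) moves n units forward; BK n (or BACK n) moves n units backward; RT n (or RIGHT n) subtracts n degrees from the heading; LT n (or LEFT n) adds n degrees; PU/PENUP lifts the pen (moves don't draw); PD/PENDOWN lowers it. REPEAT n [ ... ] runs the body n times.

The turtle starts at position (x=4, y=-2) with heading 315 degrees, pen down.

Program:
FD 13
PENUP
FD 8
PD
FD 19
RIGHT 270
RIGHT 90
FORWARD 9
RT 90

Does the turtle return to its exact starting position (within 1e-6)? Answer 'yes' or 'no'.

Answer: no

Derivation:
Executing turtle program step by step:
Start: pos=(4,-2), heading=315, pen down
FD 13: (4,-2) -> (13.192,-11.192) [heading=315, draw]
PU: pen up
FD 8: (13.192,-11.192) -> (18.849,-16.849) [heading=315, move]
PD: pen down
FD 19: (18.849,-16.849) -> (32.284,-30.284) [heading=315, draw]
RT 270: heading 315 -> 45
RT 90: heading 45 -> 315
FD 9: (32.284,-30.284) -> (38.648,-36.648) [heading=315, draw]
RT 90: heading 315 -> 225
Final: pos=(38.648,-36.648), heading=225, 3 segment(s) drawn

Start position: (4, -2)
Final position: (38.648, -36.648)
Distance = 49; >= 1e-6 -> NOT closed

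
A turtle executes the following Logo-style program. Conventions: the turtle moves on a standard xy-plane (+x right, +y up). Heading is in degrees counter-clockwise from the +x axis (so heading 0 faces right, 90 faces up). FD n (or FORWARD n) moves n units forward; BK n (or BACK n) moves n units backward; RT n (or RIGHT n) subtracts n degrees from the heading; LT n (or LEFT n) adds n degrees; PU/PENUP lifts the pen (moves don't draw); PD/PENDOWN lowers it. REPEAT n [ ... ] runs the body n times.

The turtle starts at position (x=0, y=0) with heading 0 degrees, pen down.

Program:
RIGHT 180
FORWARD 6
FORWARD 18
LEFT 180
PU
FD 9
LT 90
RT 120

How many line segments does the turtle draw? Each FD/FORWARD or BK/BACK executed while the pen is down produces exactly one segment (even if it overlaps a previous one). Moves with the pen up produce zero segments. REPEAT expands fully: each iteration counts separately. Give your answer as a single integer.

Answer: 2

Derivation:
Executing turtle program step by step:
Start: pos=(0,0), heading=0, pen down
RT 180: heading 0 -> 180
FD 6: (0,0) -> (-6,0) [heading=180, draw]
FD 18: (-6,0) -> (-24,0) [heading=180, draw]
LT 180: heading 180 -> 0
PU: pen up
FD 9: (-24,0) -> (-15,0) [heading=0, move]
LT 90: heading 0 -> 90
RT 120: heading 90 -> 330
Final: pos=(-15,0), heading=330, 2 segment(s) drawn
Segments drawn: 2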